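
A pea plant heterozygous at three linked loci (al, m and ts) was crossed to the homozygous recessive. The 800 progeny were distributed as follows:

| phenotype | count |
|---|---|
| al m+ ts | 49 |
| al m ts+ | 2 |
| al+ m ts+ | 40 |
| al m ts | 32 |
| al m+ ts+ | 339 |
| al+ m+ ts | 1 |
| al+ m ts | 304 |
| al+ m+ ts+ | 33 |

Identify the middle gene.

The two most frequent reciprocal classes, al m+ ts+ and al+ m ts, are the parental types, so the F1 was al m+ ts+ / al+ m ts.
The two rarest classes, al m ts+ and al+ m+ ts, are the double crossovers. Comparing them with the parentals, only the m allele has switched, so m is the middle locus and the order is al – m – ts.

m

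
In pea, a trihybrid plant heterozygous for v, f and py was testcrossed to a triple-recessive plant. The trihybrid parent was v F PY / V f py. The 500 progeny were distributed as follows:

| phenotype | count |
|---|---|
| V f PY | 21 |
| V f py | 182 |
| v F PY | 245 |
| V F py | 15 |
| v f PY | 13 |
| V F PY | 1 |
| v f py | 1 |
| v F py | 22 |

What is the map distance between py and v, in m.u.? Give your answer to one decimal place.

9.0 m.u.

The two rarest classes, V F PY and v f py, are the double crossovers. Comparing them with the parentals, only the v allele has switched, so v is the middle locus and the order is f – v – py.
Crossovers in the v–py interval produce the single-crossover classes v F py and V f PY (22 + 21 = 43) plus the double crossovers (2).
RF(v–py) = (43 + 2) / 500 = 45/500 = 0.0900 → 9.0 m.u.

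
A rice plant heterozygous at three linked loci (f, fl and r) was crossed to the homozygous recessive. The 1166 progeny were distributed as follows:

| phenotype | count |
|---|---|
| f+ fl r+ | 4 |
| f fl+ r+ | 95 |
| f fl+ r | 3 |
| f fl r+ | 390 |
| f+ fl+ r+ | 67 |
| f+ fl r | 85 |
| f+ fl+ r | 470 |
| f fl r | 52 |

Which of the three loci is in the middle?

The two most frequent reciprocal classes, f+ fl+ r and f fl r+, are the parental types, so the F1 was f+ fl+ r / f fl r+.
The two rarest classes, f fl+ r and f+ fl r+, are the double crossovers. Comparing them with the parentals, only the f allele has switched, so f is the middle locus and the order is fl – f – r.

f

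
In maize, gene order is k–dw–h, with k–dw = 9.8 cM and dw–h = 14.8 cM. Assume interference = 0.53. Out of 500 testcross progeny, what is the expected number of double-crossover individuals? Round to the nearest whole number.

Map distances give recombination frequencies of 0.098 and 0.148 for the two intervals.
With interference 0.53 (so coincidence = 0.47), expected double-crossover frequency = 0.098 × 0.148 × 0.47 = 0.00682.
Expected number = 0.00682 × 500 = 3.41 ≈ 3.

3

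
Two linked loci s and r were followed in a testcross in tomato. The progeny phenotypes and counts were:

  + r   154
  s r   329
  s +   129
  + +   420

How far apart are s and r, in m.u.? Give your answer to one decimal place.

27.4 m.u.

The two most frequent classes, + + (420) and s r (329), are the parental types, so the F1 was + + / s r.
The recombinant classes are + r and s +: 154 + 129 = 283.
Recombination frequency = 283/1032 = 0.2742 ≈ 27.4%, i.e. 27.4 m.u.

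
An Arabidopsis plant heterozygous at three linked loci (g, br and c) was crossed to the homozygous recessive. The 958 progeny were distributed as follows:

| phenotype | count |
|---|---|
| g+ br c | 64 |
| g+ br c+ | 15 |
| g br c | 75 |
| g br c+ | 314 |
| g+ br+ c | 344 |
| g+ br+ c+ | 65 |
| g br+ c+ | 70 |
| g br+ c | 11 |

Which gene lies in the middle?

The two most frequent reciprocal classes, g br c+ and g+ br+ c, are the parental types, so the F1 was g br c+ / g+ br+ c.
The two rarest classes, g+ br c+ and g br+ c, are the double crossovers. Comparing them with the parentals, only the g allele has switched, so g is the middle locus and the order is c – g – br.

g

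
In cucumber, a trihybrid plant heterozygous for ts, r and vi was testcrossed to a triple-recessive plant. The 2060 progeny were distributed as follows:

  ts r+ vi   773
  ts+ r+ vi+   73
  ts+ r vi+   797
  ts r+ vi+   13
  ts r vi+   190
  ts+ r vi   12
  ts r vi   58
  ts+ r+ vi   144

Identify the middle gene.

The two most frequent reciprocal classes, ts+ r vi+ and ts r+ vi, are the parental types, so the F1 was ts+ r vi+ / ts r+ vi.
The two rarest classes, ts+ r vi and ts r+ vi+, are the double crossovers. Comparing them with the parentals, only the vi allele has switched, so vi is the middle locus and the order is r – vi – ts.

vi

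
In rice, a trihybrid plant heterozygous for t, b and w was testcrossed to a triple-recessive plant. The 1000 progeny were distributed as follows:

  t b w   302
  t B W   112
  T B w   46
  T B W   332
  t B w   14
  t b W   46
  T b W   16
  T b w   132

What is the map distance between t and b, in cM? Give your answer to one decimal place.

The two most frequent reciprocal classes, T B W and t b w, are the parental types, so the F1 was T B W / t b w.
The two rarest classes, T b W and t B w, are the double crossovers. Comparing them with the parentals, only the b allele has switched, so b is the middle locus and the order is w – b – t.
Crossovers in the b–t interval produce the single-crossover classes t B W and T b w (112 + 132 = 244) plus the double crossovers (30).
RF(b–t) = (244 + 30) / 1000 = 274/1000 = 0.2740 → 27.4 cM.

27.4 cM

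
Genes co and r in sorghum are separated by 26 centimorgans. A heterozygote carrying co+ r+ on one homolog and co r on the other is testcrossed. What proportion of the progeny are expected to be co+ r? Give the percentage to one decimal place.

13.0%

A map distance of 26 centimorgans corresponds to a recombination frequency of 0.260.
The F1 is co+ r+ / co r, so co+ r is a recombinant gamete class with expected frequency r/2 = 0.260/2 = 0.1300.
That is 0.1300 = 13.0% of the progeny.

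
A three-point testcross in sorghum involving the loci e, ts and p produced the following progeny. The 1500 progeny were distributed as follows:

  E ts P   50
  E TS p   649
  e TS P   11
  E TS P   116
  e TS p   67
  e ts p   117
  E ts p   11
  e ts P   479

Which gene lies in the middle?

The two most frequent reciprocal classes, E TS p and e ts P, are the parental types, so the F1 was E TS p / e ts P.
The two rarest classes, E ts p and e TS P, are the double crossovers. Comparing them with the parentals, only the ts allele has switched, so ts is the middle locus and the order is e – ts – p.

ts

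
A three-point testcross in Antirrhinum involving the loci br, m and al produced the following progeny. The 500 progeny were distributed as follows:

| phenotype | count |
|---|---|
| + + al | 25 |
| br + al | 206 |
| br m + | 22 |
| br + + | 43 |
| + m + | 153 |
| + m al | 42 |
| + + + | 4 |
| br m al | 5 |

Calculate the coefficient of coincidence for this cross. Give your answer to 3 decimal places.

0.855

The two most frequent reciprocal classes, br + al and + m +, are the parental types, so the F1 was br + al / + m +.
The two rarest classes, br m al and + + +, are the double crossovers. Comparing them with the parentals, only the m allele has switched, so m is the middle locus and the order is al – m – br.
al–m: (85 + 9)/500 = 0.1880; m–br: (47 + 9)/500 = 0.1120.
Expected DCO frequency = 0.1880 × 0.1120 ≈ 0.02106; observed = 9/500 ≈ 0.01800.
Coefficient of coincidence = 0.01800/0.02106 ≈ 0.855.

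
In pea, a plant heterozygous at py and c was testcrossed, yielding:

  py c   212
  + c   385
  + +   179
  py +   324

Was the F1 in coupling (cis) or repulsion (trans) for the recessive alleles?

The two most frequent classes are + c (385) and py + (324); these are the parental (non-recombinant) types.
So the F1 carried + c on one chromosome and py + on the other — the recessive alleles are on opposite chromosomes (trans / repulsion).

trans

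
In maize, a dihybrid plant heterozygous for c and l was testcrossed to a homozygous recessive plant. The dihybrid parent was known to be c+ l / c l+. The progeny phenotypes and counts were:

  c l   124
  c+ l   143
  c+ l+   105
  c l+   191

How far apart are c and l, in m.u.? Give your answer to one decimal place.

40.7 m.u.

The recombinant classes are c+ l+ and c l: 105 + 124 = 229.
Recombination frequency = 229/563 = 0.4067 ≈ 40.7%, i.e. 40.7 m.u.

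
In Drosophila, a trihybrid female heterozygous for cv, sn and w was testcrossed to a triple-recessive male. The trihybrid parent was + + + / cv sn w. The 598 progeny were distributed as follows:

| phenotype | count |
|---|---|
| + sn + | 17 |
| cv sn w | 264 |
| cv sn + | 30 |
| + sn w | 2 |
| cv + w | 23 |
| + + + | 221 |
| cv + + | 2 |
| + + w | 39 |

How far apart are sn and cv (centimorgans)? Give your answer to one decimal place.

7.4 centimorgans

The two rarest classes, cv + + and + sn w, are the double crossovers. Comparing them with the parentals, only the cv allele has switched, so cv is the middle locus and the order is sn – cv – w.
Crossovers in the sn–cv interval produce the single-crossover classes + sn + and cv + w (17 + 23 = 40) plus the double crossovers (4).
RF(sn–cv) = (40 + 4) / 598 = 44/598 = 0.0736 → 7.4 centimorgans.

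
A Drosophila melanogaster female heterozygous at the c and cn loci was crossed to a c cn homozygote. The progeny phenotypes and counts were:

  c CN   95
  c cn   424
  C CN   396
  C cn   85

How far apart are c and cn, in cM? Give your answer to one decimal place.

18.0 cM

The two most frequent classes, C CN (396) and c cn (424), are the parental types, so the F1 was C CN / c cn.
The recombinant classes are C cn and c CN: 85 + 95 = 180.
Recombination frequency = 180/1000 = 0.1800 ≈ 18.0%, i.e. 18.0 cM.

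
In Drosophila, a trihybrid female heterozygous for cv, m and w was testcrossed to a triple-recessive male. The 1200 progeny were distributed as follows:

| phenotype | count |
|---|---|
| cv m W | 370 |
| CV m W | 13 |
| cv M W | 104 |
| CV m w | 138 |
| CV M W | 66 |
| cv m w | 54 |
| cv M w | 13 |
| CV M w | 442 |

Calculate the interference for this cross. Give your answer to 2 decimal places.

0.20

The two most frequent reciprocal classes, cv m W and CV M w, are the parental types, so the F1 was cv m W / CV M w.
The two rarest classes, CV m W and cv M w, are the double crossovers. Comparing them with the parentals, only the cv allele has switched, so cv is the middle locus and the order is m – cv – w.
m–cv: (242 + 26)/1200 = 0.2233; cv–w: (120 + 26)/1200 = 0.1217.
Expected DCO frequency = 0.2233 × 0.1217 ≈ 0.02718; observed = 26/1200 ≈ 0.02167.
Coefficient of coincidence = 0.02167/0.02718 ≈ 0.80; interference = 1 − 0.80 = 0.20.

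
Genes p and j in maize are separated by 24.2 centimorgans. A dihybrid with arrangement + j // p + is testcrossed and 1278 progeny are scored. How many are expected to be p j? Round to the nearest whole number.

155

A map distance of 24.2 centimorgans corresponds to a recombination frequency of 0.242.
The F1 is + j / p +, so p j is a recombinant gamete class with expected frequency r/2 = 0.242/2 = 0.1210.
Expected number = 0.1210 × 1278 = 154.64 ≈ 155.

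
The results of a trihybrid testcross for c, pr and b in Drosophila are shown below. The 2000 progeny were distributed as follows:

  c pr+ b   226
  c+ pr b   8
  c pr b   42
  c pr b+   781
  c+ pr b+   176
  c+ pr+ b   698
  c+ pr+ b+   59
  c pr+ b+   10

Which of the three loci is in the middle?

pr

The two most frequent reciprocal classes, c pr b+ and c+ pr+ b, are the parental types, so the F1 was c pr b+ / c+ pr+ b.
The two rarest classes, c pr+ b+ and c+ pr b, are the double crossovers. Comparing them with the parentals, only the pr allele has switched, so pr is the middle locus and the order is b – pr – c.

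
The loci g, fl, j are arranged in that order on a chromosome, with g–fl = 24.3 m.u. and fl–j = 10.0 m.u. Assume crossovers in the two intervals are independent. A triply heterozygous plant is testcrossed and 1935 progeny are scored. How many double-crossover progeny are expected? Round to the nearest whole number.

47

Map distances give recombination frequencies of 0.243 and 0.100 for the two intervals.
With no interference, expected double-crossover frequency = 0.243 × 0.100 = 0.02430.
Expected number = 0.02430 × 1935 = 47.02 ≈ 47.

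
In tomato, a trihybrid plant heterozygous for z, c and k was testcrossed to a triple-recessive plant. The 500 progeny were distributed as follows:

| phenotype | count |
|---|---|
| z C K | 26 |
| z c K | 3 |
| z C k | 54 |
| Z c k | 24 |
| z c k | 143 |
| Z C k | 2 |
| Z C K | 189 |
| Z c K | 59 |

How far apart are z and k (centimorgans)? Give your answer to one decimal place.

The two most frequent reciprocal classes, z c k and Z C K, are the parental types, so the F1 was z c k / Z C K.
The two rarest classes, z c K and Z C k, are the double crossovers. Comparing them with the parentals, only the k allele has switched, so k is the middle locus and the order is c – k – z.
Crossovers in the k–z interval produce the single-crossover classes Z c k and z C K (24 + 26 = 50) plus the double crossovers (5).
RF(k–z) = (50 + 5) / 500 = 55/500 = 0.1100 → 11.0 centimorgans.

11.0 centimorgans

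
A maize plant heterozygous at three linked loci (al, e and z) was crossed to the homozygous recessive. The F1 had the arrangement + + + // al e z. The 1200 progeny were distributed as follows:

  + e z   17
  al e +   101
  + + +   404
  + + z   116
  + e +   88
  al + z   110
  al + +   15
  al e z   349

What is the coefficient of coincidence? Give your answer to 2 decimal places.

The two rarest classes, al + + and + e z, are the double crossovers. Comparing them with the parentals, only the al allele has switched, so al is the middle locus and the order is e – al – z.
e–al: (198 + 32)/1200 = 0.1917; al–z: (217 + 32)/1200 = 0.2075.
Expected DCO frequency = 0.1917 × 0.2075 ≈ 0.03978; observed = 32/1200 ≈ 0.02667.
Coefficient of coincidence = 0.02667/0.03978 ≈ 0.67.

0.67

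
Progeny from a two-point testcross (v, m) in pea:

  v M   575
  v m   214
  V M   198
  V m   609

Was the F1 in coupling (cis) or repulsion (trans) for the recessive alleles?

The two most frequent classes are V m (609) and v M (575); these are the parental (non-recombinant) types.
So the F1 carried V m on one chromosome and v M on the other — the recessive alleles are on opposite chromosomes (trans / repulsion).

trans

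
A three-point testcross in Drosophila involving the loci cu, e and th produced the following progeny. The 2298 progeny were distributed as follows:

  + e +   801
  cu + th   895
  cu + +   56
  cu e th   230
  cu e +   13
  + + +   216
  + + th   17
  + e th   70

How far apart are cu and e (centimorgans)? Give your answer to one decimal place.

20.7 centimorgans

The two most frequent reciprocal classes, cu + th and + e +, are the parental types, so the F1 was cu + th / + e +.
The two rarest classes, + + th and cu e +, are the double crossovers. Comparing them with the parentals, only the cu allele has switched, so cu is the middle locus and the order is th – cu – e.
Crossovers in the cu–e interval produce the single-crossover classes cu e th and + + + (230 + 216 = 446) plus the double crossovers (30).
RF(cu–e) = (446 + 30) / 2298 = 476/2298 = 0.2071 → 20.7 centimorgans.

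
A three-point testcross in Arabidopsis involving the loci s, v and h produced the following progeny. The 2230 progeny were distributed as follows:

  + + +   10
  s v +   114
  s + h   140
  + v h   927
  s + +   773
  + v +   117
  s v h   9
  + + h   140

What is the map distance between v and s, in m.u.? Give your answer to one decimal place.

12.2 m.u.

The two most frequent reciprocal classes, s + + and + v h, are the parental types, so the F1 was s + + / + v h.
The two rarest classes, + + + and s v h, are the double crossovers. Comparing them with the parentals, only the s allele has switched, so s is the middle locus and the order is v – s – h.
Crossovers in the v–s interval produce the single-crossover classes s v + and + + h (114 + 140 = 254) plus the double crossovers (19).
RF(v–s) = (254 + 19) / 2230 = 273/2230 = 0.1224 → 12.2 m.u.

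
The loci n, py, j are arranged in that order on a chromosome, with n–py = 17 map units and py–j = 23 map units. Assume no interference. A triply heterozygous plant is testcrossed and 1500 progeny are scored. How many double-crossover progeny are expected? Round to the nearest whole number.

59

Map distances give recombination frequencies of 0.170 and 0.230 for the two intervals.
With no interference, expected double-crossover frequency = 0.170 × 0.230 = 0.03910.
Expected number = 0.03910 × 1500 = 58.65 ≈ 59.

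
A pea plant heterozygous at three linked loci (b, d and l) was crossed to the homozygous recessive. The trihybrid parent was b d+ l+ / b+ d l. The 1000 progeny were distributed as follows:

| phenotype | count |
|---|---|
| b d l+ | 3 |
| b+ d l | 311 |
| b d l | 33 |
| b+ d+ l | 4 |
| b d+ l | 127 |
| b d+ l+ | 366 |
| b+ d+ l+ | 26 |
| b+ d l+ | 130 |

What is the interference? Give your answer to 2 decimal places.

The two rarest classes, b d l+ and b+ d+ l, are the double crossovers. Comparing them with the parentals, only the d allele has switched, so d is the middle locus and the order is b – d – l.
b–d: (59 + 7)/1000 = 0.0660; d–l: (257 + 7)/1000 = 0.2640.
Expected DCO frequency = 0.0660 × 0.2640 ≈ 0.01742; observed = 7/1000 ≈ 0.00700.
Coefficient of coincidence = 0.00700/0.01742 ≈ 0.40; interference = 1 − 0.40 = 0.60.

0.60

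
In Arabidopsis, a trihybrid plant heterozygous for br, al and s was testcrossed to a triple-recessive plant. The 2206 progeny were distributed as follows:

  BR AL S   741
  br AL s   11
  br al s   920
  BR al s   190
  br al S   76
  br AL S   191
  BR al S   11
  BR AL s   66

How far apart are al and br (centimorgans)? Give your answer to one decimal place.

18.3 centimorgans

The two most frequent reciprocal classes, br al s and BR AL S, are the parental types, so the F1 was br al s / BR AL S.
The two rarest classes, br AL s and BR al S, are the double crossovers. Comparing them with the parentals, only the al allele has switched, so al is the middle locus and the order is br – al – s.
Crossovers in the br–al interval produce the single-crossover classes BR al s and br AL S (190 + 191 = 381) plus the double crossovers (22).
RF(br–al) = (381 + 22) / 2206 = 403/2206 = 0.1827 → 18.3 centimorgans.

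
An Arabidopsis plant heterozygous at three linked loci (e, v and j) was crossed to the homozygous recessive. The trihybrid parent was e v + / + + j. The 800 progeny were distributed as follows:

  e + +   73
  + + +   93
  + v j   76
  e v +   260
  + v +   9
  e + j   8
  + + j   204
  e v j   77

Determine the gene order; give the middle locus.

e

The two rarest classes, + v + and e + j, are the double crossovers. Comparing them with the parentals, only the e allele has switched, so e is the middle locus and the order is v – e – j.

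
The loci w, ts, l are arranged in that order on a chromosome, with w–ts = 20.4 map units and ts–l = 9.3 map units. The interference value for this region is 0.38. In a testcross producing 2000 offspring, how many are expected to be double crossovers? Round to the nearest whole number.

24

Map distances give recombination frequencies of 0.204 and 0.093 for the two intervals.
With interference 0.38 (so coincidence = 0.62), expected double-crossover frequency = 0.204 × 0.093 × 0.62 = 0.01176.
Expected number = 0.01176 × 2000 = 23.53 ≈ 24.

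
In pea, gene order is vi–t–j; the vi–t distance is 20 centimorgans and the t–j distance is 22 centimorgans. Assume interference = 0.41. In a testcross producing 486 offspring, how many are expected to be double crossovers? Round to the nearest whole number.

13

Map distances give recombination frequencies of 0.200 and 0.220 for the two intervals.
With interference 0.41 (so coincidence = 0.59), expected double-crossover frequency = 0.200 × 0.220 × 0.59 = 0.02596.
Expected number = 0.02596 × 486 = 12.62 ≈ 13.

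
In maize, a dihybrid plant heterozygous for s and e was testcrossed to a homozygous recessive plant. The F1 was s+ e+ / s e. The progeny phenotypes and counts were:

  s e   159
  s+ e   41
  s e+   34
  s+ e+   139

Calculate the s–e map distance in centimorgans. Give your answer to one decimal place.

20.1 centimorgans

The recombinant classes are s+ e and s e+: 41 + 34 = 75.
Recombination frequency = 75/373 = 0.2011 ≈ 20.1%, i.e. 20.1 centimorgans.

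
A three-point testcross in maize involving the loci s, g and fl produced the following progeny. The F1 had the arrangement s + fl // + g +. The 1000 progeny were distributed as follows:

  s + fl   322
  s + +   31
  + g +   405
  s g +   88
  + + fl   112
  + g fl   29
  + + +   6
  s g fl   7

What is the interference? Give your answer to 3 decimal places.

The two rarest classes, s g fl and + + +, are the double crossovers. Comparing them with the parentals, only the g allele has switched, so g is the middle locus and the order is fl – g – s.
fl–g: (60 + 13)/1000 = 0.0730; g–s: (200 + 13)/1000 = 0.2130.
Expected DCO frequency = 0.0730 × 0.2130 ≈ 0.01555; observed = 13/1000 ≈ 0.01300.
Coefficient of coincidence = 0.01300/0.01555 ≈ 0.836; interference = 1 − 0.836 = 0.164.

0.164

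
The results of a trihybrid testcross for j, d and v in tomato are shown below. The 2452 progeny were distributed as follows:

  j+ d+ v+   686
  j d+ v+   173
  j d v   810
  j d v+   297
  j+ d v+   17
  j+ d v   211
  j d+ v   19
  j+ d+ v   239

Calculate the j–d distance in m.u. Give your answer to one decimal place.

17.1 m.u.

The two most frequent reciprocal classes, j d v and j+ d+ v+, are the parental types, so the F1 was j d v / j+ d+ v+.
The two rarest classes, j d+ v and j+ d v+, are the double crossovers. Comparing them with the parentals, only the d allele has switched, so d is the middle locus and the order is j – d – v.
Crossovers in the j–d interval produce the single-crossover classes j+ d v and j d+ v+ (211 + 173 = 384) plus the double crossovers (36).
RF(j–d) = (384 + 36) / 2452 = 420/2452 = 0.1713 → 17.1 m.u.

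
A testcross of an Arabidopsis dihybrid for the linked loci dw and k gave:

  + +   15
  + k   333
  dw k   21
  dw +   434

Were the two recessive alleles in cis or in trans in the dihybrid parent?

The two most frequent classes are + k (333) and dw + (434); these are the parental (non-recombinant) types.
So the F1 carried + k on one chromosome and dw + on the other — the recessive alleles are on opposite chromosomes (trans / repulsion).

trans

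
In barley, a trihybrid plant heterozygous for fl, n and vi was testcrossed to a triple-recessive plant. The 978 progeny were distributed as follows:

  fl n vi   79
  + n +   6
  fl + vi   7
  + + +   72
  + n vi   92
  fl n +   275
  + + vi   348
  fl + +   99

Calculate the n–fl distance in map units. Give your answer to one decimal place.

20.9 map units

The two most frequent reciprocal classes, fl n + and + + vi, are the parental types, so the F1 was fl n + / + + vi.
The two rarest classes, + n + and fl + vi, are the double crossovers. Comparing them with the parentals, only the fl allele has switched, so fl is the middle locus and the order is vi – fl – n.
Crossovers in the fl–n interval produce the single-crossover classes fl + + and + n vi (99 + 92 = 191) plus the double crossovers (13).
RF(fl–n) = (191 + 13) / 978 = 204/978 = 0.2086 → 20.9 map units.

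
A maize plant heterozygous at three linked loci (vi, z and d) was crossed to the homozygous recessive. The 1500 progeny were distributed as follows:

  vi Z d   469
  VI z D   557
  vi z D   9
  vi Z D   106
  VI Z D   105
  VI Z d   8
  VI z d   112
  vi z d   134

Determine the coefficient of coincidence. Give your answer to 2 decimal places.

The two most frequent reciprocal classes, vi Z d and VI z D, are the parental types, so the F1 was vi Z d / VI z D.
The two rarest classes, VI Z d and vi z D, are the double crossovers. Comparing them with the parentals, only the vi allele has switched, so vi is the middle locus and the order is z – vi – d.
z–vi: (239 + 17)/1500 = 0.1707; vi–d: (218 + 17)/1500 = 0.1567.
Expected DCO frequency = 0.1707 × 0.1567 ≈ 0.02675; observed = 17/1500 ≈ 0.01133.
Coefficient of coincidence = 0.01133/0.02675 ≈ 0.42.

0.42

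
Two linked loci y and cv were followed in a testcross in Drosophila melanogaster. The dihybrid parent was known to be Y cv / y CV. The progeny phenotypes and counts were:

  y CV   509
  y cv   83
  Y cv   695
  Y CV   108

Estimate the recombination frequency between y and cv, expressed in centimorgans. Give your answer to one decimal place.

The recombinant classes are Y CV and y cv: 108 + 83 = 191.
Recombination frequency = 191/1395 = 0.1369 ≈ 13.7%, i.e. 13.7 centimorgans.

13.7 centimorgans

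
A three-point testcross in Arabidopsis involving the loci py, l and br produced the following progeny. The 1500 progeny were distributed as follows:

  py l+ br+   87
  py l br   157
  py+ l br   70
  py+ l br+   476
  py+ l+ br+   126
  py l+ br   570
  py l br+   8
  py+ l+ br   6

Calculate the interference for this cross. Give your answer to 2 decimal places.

The two most frequent reciprocal classes, py+ l br+ and py l+ br, are the parental types, so the F1 was py+ l br+ / py l+ br.
The two rarest classes, py l br+ and py+ l+ br, are the double crossovers. Comparing them with the parentals, only the py allele has switched, so py is the middle locus and the order is br – py – l.
br–py: (157 + 14)/1500 = 0.1140; py–l: (283 + 14)/1500 = 0.1980.
Expected DCO frequency = 0.1140 × 0.1980 ≈ 0.02257; observed = 14/1500 ≈ 0.00933.
Coefficient of coincidence = 0.00933/0.02257 ≈ 0.41; interference = 1 − 0.41 = 0.59.

0.59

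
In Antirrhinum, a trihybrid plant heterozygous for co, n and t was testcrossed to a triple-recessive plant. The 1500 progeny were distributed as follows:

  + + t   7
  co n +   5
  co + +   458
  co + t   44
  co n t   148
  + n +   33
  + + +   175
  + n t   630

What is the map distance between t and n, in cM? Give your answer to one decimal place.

5.9 cM

The two most frequent reciprocal classes, co + + and + n t, are the parental types, so the F1 was co + + / + n t.
The two rarest classes, co n + and + + t, are the double crossovers. Comparing them with the parentals, only the n allele has switched, so n is the middle locus and the order is t – n – co.
Crossovers in the t–n interval produce the single-crossover classes co + t and + n + (44 + 33 = 77) plus the double crossovers (12).
RF(t–n) = (77 + 12) / 1500 = 89/1500 = 0.0593 → 5.9 cM.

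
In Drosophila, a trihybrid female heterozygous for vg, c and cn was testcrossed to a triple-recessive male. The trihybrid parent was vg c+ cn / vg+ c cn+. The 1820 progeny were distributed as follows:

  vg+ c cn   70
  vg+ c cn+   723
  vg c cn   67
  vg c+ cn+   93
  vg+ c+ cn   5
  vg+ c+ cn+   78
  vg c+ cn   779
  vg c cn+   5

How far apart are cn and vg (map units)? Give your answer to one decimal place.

The two rarest classes, vg+ c+ cn and vg c cn+, are the double crossovers. Comparing them with the parentals, only the vg allele has switched, so vg is the middle locus and the order is cn – vg – c.
Crossovers in the cn–vg interval produce the single-crossover classes vg c+ cn+ and vg+ c cn (93 + 70 = 163) plus the double crossovers (10).
RF(cn–vg) = (163 + 10) / 1820 = 173/1820 = 0.0951 → 9.5 map units.

9.5 map units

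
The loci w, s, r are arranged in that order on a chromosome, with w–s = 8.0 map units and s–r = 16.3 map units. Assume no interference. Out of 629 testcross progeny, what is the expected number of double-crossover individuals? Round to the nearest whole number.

Map distances give recombination frequencies of 0.080 and 0.163 for the two intervals.
With no interference, expected double-crossover frequency = 0.080 × 0.163 = 0.01304.
Expected number = 0.01304 × 629 = 8.20 ≈ 8.

8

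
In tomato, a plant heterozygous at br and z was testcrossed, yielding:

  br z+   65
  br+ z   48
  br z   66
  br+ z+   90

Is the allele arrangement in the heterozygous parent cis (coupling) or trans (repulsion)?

The two most frequent classes are br+ z+ (90) and br z (66); these are the parental (non-recombinant) types.
So the F1 carried br+ z+ on one chromosome and br z on the other — the recessive alleles are on the same chromosome (cis / coupling).

cis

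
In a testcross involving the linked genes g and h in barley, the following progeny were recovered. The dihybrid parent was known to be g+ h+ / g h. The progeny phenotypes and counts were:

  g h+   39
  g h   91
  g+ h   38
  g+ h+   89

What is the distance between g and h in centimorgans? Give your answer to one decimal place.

30.0 centimorgans

The recombinant classes are g+ h and g h+: 38 + 39 = 77.
Recombination frequency = 77/257 = 0.2996 ≈ 30.0%, i.e. 30.0 centimorgans.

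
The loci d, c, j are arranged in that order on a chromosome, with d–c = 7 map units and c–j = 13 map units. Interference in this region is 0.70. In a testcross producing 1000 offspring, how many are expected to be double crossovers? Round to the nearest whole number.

Map distances give recombination frequencies of 0.070 and 0.130 for the two intervals.
With interference 0.70 (so coincidence = 0.30), expected double-crossover frequency = 0.070 × 0.130 × 0.30 = 0.00273.
Expected number = 0.00273 × 1000 = 2.73 ≈ 3.

3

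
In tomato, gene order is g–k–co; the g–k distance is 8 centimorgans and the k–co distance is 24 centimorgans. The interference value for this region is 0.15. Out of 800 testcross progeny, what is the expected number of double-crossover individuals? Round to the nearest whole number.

Map distances give recombination frequencies of 0.080 and 0.240 for the two intervals.
With interference 0.15 (so coincidence = 0.85), expected double-crossover frequency = 0.080 × 0.240 × 0.85 = 0.01632.
Expected number = 0.01632 × 800 = 13.06 ≈ 13.

13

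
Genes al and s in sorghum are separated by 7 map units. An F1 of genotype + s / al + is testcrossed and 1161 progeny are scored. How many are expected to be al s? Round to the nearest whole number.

A map distance of 7 map units corresponds to a recombination frequency of 0.070.
The F1 is + s / al +, so al s is a recombinant gamete class with expected frequency r/2 = 0.070/2 = 0.0350.
Expected number = 0.0350 × 1161 = 40.64 ≈ 41.

41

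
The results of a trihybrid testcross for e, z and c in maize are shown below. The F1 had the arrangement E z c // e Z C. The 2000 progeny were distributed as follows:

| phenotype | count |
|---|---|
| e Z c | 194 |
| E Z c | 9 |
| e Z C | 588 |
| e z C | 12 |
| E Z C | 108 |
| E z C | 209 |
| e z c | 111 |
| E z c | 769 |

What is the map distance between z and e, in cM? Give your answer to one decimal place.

12.0 cM

The two rarest classes, E Z c and e z C, are the double crossovers. Comparing them with the parentals, only the z allele has switched, so z is the middle locus and the order is e – z – c.
Crossovers in the e–z interval produce the single-crossover classes e z c and E Z C (111 + 108 = 219) plus the double crossovers (21).
RF(e–z) = (219 + 21) / 2000 = 240/2000 = 0.1200 → 12.0 cM.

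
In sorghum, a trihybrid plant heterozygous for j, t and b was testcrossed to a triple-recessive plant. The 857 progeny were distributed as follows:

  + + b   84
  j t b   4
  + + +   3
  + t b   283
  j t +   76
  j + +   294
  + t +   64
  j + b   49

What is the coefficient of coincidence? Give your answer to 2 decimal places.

The two most frequent reciprocal classes, + t b and j + +, are the parental types, so the F1 was + t b / j + +.
The two rarest classes, j t b and + + +, are the double crossovers. Comparing them with the parentals, only the j allele has switched, so j is the middle locus and the order is t – j – b.
t–j: (160 + 7)/857 = 0.1949; j–b: (113 + 7)/857 = 0.1400.
Expected DCO frequency = 0.1949 × 0.1400 ≈ 0.02729; observed = 7/857 ≈ 0.00817.
Coefficient of coincidence = 0.00817/0.02729 ≈ 0.30.

0.30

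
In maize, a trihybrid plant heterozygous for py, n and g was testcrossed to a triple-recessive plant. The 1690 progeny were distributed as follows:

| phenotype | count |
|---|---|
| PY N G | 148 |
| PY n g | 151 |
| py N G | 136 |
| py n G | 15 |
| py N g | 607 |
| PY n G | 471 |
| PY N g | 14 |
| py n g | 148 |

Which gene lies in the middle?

The two most frequent reciprocal classes, PY n G and py N g, are the parental types, so the F1 was PY n G / py N g.
The two rarest classes, py n G and PY N g, are the double crossovers. Comparing them with the parentals, only the py allele has switched, so py is the middle locus and the order is n – py – g.

py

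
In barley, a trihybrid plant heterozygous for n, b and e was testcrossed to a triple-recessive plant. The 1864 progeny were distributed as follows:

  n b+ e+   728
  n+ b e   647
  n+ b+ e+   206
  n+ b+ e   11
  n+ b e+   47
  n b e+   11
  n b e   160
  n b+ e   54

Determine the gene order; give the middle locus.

The two most frequent reciprocal classes, n+ b e and n b+ e+, are the parental types, so the F1 was n+ b e / n b+ e+.
The two rarest classes, n+ b+ e and n b e+, are the double crossovers. Comparing them with the parentals, only the b allele has switched, so b is the middle locus and the order is n – b – e.

b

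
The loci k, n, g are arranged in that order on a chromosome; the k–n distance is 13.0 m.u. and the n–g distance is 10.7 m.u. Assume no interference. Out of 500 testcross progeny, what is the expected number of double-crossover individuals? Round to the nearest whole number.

7

Map distances give recombination frequencies of 0.130 and 0.107 for the two intervals.
With no interference, expected double-crossover frequency = 0.130 × 0.107 = 0.01391.
Expected number = 0.01391 × 500 = 6.96 ≈ 7.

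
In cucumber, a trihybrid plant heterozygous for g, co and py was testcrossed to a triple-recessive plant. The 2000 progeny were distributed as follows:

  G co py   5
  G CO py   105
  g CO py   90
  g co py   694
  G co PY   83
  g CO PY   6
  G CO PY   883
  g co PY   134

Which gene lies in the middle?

g

The two most frequent reciprocal classes, G CO PY and g co py, are the parental types, so the F1 was G CO PY / g co py.
The two rarest classes, g CO PY and G co py, are the double crossovers. Comparing them with the parentals, only the g allele has switched, so g is the middle locus and the order is py – g – co.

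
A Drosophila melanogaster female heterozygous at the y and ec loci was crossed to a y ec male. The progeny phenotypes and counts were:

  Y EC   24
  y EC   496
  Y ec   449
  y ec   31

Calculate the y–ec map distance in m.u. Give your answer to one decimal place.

5.5 m.u.

The two most frequent classes, Y ec (449) and y EC (496), are the parental types, so the F1 was Y ec / y EC.
The recombinant classes are Y EC and y ec: 24 + 31 = 55.
Recombination frequency = 55/1000 = 0.0550 ≈ 5.5%, i.e. 5.5 m.u.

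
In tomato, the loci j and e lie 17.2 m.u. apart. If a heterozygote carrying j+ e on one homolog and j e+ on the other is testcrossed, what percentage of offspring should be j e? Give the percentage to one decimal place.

A map distance of 17.2 m.u. corresponds to a recombination frequency of 0.172.
The F1 is j+ e / j e+, so j e is a recombinant gamete class with expected frequency r/2 = 0.172/2 = 0.0860.
That is 0.0860 = 8.6% of the progeny.

8.6%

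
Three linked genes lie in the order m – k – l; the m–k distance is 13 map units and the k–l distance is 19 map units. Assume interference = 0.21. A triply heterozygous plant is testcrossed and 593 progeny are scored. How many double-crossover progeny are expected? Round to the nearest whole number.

Map distances give recombination frequencies of 0.130 and 0.190 for the two intervals.
With interference 0.21 (so coincidence = 0.79), expected double-crossover frequency = 0.130 × 0.190 × 0.79 = 0.01951.
Expected number = 0.01951 × 593 = 11.57 ≈ 12.

12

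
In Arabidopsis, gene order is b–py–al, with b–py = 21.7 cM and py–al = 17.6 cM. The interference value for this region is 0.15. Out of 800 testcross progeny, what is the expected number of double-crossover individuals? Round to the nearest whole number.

Map distances give recombination frequencies of 0.217 and 0.176 for the two intervals.
With interference 0.15 (so coincidence = 0.85), expected double-crossover frequency = 0.217 × 0.176 × 0.85 = 0.03246.
Expected number = 0.03246 × 800 = 25.97 ≈ 26.

26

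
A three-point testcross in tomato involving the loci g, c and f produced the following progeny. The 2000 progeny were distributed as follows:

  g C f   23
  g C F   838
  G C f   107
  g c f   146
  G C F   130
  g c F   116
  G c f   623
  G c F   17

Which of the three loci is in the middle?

The two most frequent reciprocal classes, G c f and g C F, are the parental types, so the F1 was G c f / g C F.
The two rarest classes, G c F and g C f, are the double crossovers. Comparing them with the parentals, only the f allele has switched, so f is the middle locus and the order is c – f – g.

f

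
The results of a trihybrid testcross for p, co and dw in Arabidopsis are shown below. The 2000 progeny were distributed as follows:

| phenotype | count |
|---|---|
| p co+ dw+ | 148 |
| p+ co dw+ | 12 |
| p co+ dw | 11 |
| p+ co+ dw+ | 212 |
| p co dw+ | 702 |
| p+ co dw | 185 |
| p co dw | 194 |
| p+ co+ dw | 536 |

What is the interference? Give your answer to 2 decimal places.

0.70

The two most frequent reciprocal classes, p co dw+ and p+ co+ dw, are the parental types, so the F1 was p co dw+ / p+ co+ dw.
The two rarest classes, p+ co dw+ and p co+ dw, are the double crossovers. Comparing them with the parentals, only the p allele has switched, so p is the middle locus and the order is dw – p – co.
dw–p: (406 + 23)/2000 = 0.2145; p–co: (333 + 23)/2000 = 0.1780.
Expected DCO frequency = 0.2145 × 0.1780 ≈ 0.03818; observed = 23/2000 ≈ 0.01150.
Coefficient of coincidence = 0.01150/0.03818 ≈ 0.30; interference = 1 − 0.30 = 0.70.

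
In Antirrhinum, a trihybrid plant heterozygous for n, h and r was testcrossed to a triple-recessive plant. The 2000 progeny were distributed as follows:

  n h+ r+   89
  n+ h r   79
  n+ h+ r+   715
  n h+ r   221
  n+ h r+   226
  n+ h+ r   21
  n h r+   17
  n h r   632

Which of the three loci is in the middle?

The two most frequent reciprocal classes, n+ h+ r+ and n h r, are the parental types, so the F1 was n+ h+ r+ / n h r.
The two rarest classes, n+ h+ r and n h r+, are the double crossovers. Comparing them with the parentals, only the r allele has switched, so r is the middle locus and the order is h – r – n.

r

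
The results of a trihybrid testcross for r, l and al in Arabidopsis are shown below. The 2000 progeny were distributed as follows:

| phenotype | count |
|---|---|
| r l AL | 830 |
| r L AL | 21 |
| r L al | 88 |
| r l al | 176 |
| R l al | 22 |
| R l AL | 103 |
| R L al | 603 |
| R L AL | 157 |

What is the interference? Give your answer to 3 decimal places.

The two most frequent reciprocal classes, R L al and r l AL, are the parental types, so the F1 was R L al / r l AL.
The two rarest classes, R l al and r L AL, are the double crossovers. Comparing them with the parentals, only the l allele has switched, so l is the middle locus and the order is al – l – r.
al–l: (333 + 43)/2000 = 0.1880; l–r: (191 + 43)/2000 = 0.1170.
Expected DCO frequency = 0.1880 × 0.1170 ≈ 0.02200; observed = 43/2000 ≈ 0.02150.
Coefficient of coincidence = 0.02150/0.02200 ≈ 0.977; interference = 1 − 0.977 = 0.023.

0.023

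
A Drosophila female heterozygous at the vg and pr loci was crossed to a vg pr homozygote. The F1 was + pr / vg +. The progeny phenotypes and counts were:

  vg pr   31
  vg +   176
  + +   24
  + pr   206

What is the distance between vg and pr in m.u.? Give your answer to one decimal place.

The recombinant classes are + + and vg pr: 24 + 31 = 55.
Recombination frequency = 55/437 = 0.1259 ≈ 12.6%, i.e. 12.6 m.u.

12.6 m.u.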